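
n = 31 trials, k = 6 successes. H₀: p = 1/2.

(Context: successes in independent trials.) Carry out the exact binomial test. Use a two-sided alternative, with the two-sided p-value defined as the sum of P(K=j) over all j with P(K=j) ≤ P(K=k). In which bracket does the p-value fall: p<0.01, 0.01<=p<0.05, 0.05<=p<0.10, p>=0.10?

Exact binomial: n=31, k=6, p₀=1/2=0.5000
P(X=j) = C(n,j)·p₀^j·(1−p₀)^(n−j); p = Σ P(X=j) over j with P(X=j) ≤ P(X=6)
p-value (two-sided) = 0.00088
→ bracket: p<0.01

p-value bracket: p<0.01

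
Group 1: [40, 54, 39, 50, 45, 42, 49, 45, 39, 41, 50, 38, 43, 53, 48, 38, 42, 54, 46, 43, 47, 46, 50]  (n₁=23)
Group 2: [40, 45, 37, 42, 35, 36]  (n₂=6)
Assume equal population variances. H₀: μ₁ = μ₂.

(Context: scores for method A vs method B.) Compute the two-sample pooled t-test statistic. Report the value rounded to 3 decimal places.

test statistic = 2.746

x̄₁=45.304, s₁=5.076, n₁=23
x̄₂=39.167, s₂=3.869, n₂=6
s_p² = [22·5.076² + 5·3.869²]/27 = 23.7668
SE = √(s_p²·(1/23+1/6)) = 2.2348
t = (45.304−39.167)/2.2348 = 2.7464
df = 27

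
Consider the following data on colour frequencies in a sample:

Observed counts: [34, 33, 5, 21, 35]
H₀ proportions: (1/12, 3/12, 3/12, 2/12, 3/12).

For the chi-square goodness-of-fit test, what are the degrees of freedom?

df = k − 1 = 5 − 1 = 4

degrees of freedom = 4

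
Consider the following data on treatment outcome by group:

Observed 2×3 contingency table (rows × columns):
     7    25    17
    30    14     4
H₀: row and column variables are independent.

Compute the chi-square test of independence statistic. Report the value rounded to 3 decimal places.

test statistic = 25.440

Row totals [49, 48], col totals [37, 39, 21], n=97
χ² = (7−18.69)²/18.69 + (25−19.70)²/19.70 + (17−10.61)²/10.61 + (30−18.31)²/18.31 + (14−19.30)²/19.30 + (4−10.39)²/10.39 = 25.4399
df = 2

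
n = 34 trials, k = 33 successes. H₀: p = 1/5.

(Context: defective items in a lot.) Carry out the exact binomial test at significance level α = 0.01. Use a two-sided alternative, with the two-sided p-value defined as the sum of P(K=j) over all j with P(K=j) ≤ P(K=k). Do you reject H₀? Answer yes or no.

reject H₀: yes

Exact binomial: n=34, k=33, p₀=1/5=0.2000
P(X=j) = C(n,j)·p₀^j·(1−p₀)^(n−j); p = Σ P(X=j) over j with P(X=j) ≤ P(X=33)
p-value (two-sided) = 0.00000
At α=0.01: p < α → reject H₀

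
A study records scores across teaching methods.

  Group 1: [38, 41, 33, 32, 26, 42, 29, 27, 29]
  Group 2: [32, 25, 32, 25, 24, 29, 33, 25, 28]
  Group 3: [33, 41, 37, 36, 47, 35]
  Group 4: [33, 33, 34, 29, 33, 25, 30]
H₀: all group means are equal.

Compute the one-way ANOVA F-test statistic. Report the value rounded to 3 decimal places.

Group means [33.00, 28.11, 38.17, 31.00], grand mean 32.129
SSB = Σnᵢ(x̄ᵢ−x̄)² = 379.762; SSW = ΣΣ(x−x̄ᵢ)² = 579.722
MSB = 379.762/3 = 126.5872; MSW = 579.722/27 = 21.4712
F = MSB/MSW = 5.8957
df = (3, 27)

test statistic = 5.896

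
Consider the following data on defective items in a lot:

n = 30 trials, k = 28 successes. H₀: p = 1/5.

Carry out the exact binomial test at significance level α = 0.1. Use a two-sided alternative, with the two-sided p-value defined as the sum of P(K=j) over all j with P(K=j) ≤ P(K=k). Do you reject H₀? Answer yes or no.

Exact binomial: n=30, k=28, p₀=1/5=0.2000
P(X=j) = C(n,j)·p₀^j·(1−p₀)^(n−j); p = Σ P(X=j) over j with P(X=j) ≤ P(X=28)
p-value (two-sided) = 0.00000
At α=0.1: p < α → reject H₀

reject H₀: yes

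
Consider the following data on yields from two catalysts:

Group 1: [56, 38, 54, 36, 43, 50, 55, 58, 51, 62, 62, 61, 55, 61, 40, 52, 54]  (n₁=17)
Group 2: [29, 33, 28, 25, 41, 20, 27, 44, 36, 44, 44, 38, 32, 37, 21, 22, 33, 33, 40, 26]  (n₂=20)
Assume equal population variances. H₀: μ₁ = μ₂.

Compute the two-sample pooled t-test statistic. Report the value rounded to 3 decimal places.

test statistic = 7.373

x̄₁=52.235, s₁=8.371, n₁=17
x̄₂=32.650, s₂=7.775, n₂=20
s_p² = [16·8.371² + 19·7.775²]/35 = 64.8460
SE = √(s_p²·(1/17+1/20)) = 2.6565
t = (52.235−32.650)/2.6565 = 7.3727
df = 35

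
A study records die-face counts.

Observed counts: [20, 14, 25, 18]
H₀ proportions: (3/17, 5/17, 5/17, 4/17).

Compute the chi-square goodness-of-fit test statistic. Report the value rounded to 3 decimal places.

test statistic = 6.572

n = 77; E_i = n·p_i = [13.59, 22.65, 22.65, 18.12]
χ² = (20−13.59)²/13.59 + (14−22.65)²/22.65 + (25−22.65)²/22.65 + (18−18.12)²/18.12 = 6.5723
df = 3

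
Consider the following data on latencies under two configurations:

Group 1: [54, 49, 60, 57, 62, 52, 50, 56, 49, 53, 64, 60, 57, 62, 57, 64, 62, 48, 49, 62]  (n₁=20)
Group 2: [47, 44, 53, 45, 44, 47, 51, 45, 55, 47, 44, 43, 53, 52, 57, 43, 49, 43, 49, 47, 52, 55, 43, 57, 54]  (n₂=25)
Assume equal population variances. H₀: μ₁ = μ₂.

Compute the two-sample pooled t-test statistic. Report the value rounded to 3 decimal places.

x̄₁=56.350, s₁=5.528, n₁=20
x̄₂=48.760, s₂=4.763, n₂=25
s_p² = [19·5.528² + 24·4.763²]/43 = 26.1653
SE = √(s_p²·(1/20+1/25)) = 1.5346
t = (56.350−48.760)/1.5346 = 4.9460
df = 43

test statistic = 4.946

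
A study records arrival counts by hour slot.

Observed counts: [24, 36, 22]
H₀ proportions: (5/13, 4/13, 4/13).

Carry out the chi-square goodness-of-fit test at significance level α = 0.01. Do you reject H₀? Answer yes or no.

n = 82; E_i = n·p_i = [31.54, 25.23, 25.23]
χ² = (24−31.54)²/31.54 + (36−25.23)²/25.23 + (22−25.23)²/25.23 = 6.8122
df = 2
p-value (upper-tail) = 0.03317
At α=0.01: p ≥ α → fail to reject H₀

reject H₀: no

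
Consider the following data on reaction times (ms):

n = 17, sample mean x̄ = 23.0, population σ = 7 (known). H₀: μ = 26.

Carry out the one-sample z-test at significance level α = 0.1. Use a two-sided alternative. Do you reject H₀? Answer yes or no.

reject H₀: yes

SE = σ/√n = 7/√17 = 1.6977
z = (x̄−μ₀)/SE = (23.0−26)/1.6977 = -1.7670
p-value (two-sided) = 0.07722
At α=0.1: p < α → reject H₀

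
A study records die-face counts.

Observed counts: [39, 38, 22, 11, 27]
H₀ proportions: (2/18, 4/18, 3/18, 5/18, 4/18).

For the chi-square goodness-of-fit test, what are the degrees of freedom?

df = k − 1 = 5 − 1 = 4

degrees of freedom = 4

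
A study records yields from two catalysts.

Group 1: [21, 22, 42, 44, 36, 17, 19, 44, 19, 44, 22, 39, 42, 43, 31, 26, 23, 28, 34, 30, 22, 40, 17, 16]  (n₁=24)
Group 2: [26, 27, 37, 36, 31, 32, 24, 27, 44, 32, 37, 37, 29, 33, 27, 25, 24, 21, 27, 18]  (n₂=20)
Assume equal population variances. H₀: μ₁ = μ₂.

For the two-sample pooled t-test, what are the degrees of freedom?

degrees of freedom = 42

df = n₁ + n₂ − 2 = 24 + 20 − 2 = 42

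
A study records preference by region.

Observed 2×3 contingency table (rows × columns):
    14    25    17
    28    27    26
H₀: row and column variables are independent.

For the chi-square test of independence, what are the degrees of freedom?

df = (r−1)(c−1) = (2−1)·(3−1) = 2

degrees of freedom = 2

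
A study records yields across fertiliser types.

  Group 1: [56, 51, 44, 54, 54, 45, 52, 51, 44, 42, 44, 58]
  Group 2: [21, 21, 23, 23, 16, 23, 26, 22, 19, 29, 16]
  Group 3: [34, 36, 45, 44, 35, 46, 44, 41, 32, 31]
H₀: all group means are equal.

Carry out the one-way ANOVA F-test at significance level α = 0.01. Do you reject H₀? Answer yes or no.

reject H₀: yes

Group means [49.58, 21.73, 38.80], grand mean 37.030
SSB = Σnᵢ(x̄ᵢ−x̄)² = 4498.271; SSW = ΣΣ(x−x̄ᵢ)² = 784.698
MSB = 4498.271/2 = 2249.1356; MSW = 784.698/30 = 26.1566
F = MSB/MSW = 85.9873
df = (2, 30)
p-value (upper-tail) = 0.00000
At α=0.01: p < α → reject H₀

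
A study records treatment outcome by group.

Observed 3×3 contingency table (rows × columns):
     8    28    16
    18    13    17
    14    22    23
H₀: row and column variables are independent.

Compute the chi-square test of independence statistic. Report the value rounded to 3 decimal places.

Row totals [52, 48, 59], col totals [40, 63, 56], n=159
χ² = (8−13.08)²/13.08 + (28−20.60)²/20.60 + (16−18.31)²/18.31 + (18−12.08)²/12.08 + (13−19.02)²/19.02 + (17−16.91)²/16.91 + (14−14.84)²/14.84 + (22−23.38)²/23.38 + (23−20.78)²/20.78 = 10.0998
df = 4

test statistic = 10.100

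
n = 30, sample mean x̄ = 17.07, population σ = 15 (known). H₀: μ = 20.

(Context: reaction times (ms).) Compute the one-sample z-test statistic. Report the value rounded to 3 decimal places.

test statistic = -1.070

SE = σ/√n = 15/√30 = 2.7386
z = (x̄−μ₀)/SE = (17.07−20)/2.7386 = -1.0699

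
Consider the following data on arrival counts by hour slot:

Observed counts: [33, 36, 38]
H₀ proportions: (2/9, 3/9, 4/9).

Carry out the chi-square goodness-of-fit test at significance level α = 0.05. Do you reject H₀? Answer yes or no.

reject H₀: no

n = 107; E_i = n·p_i = [23.78, 35.67, 47.56]
χ² = (33−23.78)²/23.78 + (36−35.67)²/35.67 + (38−47.56)²/47.56 = 5.5000
df = 2
p-value (upper-tail) = 0.06393
At α=0.05: p ≥ α → fail to reject H₀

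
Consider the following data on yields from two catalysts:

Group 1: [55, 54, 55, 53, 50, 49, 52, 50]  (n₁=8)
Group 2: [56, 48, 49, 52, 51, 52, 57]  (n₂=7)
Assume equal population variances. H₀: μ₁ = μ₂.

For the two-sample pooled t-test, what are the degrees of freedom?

degrees of freedom = 13

df = n₁ + n₂ − 2 = 8 + 7 − 2 = 13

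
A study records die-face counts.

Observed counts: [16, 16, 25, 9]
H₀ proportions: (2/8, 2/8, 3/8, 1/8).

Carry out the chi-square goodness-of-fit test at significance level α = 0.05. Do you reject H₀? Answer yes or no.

reject H₀: no

n = 66; E_i = n·p_i = [16.50, 16.50, 24.75, 8.25]
χ² = (16−16.50)²/16.50 + (16−16.50)²/16.50 + (25−24.75)²/24.75 + (9−8.25)²/8.25 = 0.1010
df = 3
p-value (upper-tail) = 0.99172
At α=0.05: p ≥ α → fail to reject H₀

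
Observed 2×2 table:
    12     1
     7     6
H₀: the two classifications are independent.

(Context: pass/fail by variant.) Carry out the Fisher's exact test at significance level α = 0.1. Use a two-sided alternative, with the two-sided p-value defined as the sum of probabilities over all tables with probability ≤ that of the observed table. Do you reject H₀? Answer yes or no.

Margins: r₁=13, r₂=13, c₁=19, c₂=7, n=26
p_obs = C(13,12)·C(13,7)/C(26,19); sum pmf over tables with pmf ≤ p_obs
p-value (two-sided) = 0.07304
At α=0.1: p < α → reject H₀

reject H₀: yes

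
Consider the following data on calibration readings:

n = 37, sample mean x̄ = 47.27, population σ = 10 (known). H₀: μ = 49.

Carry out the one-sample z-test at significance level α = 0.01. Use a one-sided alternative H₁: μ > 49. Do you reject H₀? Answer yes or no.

SE = σ/√n = 10/√37 = 1.6440
z = (x̄−μ₀)/SE = (47.27−49)/1.6440 = -1.0523
p-value (one-sided, H₁ greater) = 0.85367
At α=0.01: p ≥ α → fail to reject H₀

reject H₀: no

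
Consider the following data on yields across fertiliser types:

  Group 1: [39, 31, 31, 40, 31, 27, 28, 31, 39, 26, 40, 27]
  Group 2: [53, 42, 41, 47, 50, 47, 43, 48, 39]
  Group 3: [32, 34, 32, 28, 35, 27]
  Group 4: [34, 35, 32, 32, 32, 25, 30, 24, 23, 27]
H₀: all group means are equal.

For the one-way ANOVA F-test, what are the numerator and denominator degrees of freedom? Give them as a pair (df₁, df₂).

degrees of freedom = [3, 33]

k = 4 groups, N = 37 total
df = (k−1, N−k) = (4−1, 37−4) = (3, 33)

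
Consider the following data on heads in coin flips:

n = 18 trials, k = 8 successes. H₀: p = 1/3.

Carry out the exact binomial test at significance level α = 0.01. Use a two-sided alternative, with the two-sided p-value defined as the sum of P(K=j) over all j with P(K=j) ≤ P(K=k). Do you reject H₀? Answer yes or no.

reject H₀: no

Exact binomial: n=18, k=8, p₀=1/3=0.3333
P(X=j) = C(n,j)·p₀^j·(1−p₀)^(n−j); p = Σ P(X=j) over j with P(X=j) ≤ P(X=8)
p-value (two-sided) = 0.32493
At α=0.01: p ≥ α → fail to reject H₀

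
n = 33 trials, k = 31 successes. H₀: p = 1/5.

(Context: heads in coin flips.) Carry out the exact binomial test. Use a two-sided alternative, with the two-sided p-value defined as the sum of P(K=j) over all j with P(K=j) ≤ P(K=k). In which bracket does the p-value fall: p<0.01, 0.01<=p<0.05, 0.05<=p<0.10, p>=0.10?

Exact binomial: n=33, k=31, p₀=1/5=0.2000
P(X=j) = C(n,j)·p₀^j·(1−p₀)^(n−j); p = Σ P(X=j) over j with P(X=j) ≤ P(X=31)
p-value (two-sided) = 0.00000
→ bracket: p<0.01

p-value bracket: p<0.01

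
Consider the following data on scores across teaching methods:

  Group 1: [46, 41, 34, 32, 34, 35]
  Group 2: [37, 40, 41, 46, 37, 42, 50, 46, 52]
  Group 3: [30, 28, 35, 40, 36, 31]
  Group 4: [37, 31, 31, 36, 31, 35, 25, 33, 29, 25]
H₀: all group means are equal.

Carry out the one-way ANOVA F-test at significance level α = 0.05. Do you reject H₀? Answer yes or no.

Group means [37.00, 43.44, 33.33, 31.30], grand mean 36.323
SSB = Σnᵢ(x̄ᵢ−x̄)² = 765.119; SSW = ΣΣ(x−x̄ᵢ)² = 631.656
MSB = 765.119/3 = 255.0395; MSW = 631.656/27 = 23.3947
F = MSB/MSW = 10.9016
df = (3, 27)
p-value (upper-tail) = 0.00007
At α=0.05: p < α → reject H₀

reject H₀: yes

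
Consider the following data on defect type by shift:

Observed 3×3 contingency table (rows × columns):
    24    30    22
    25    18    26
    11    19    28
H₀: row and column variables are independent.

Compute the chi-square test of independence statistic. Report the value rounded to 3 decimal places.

test statistic = 8.596

Row totals [76, 69, 58], col totals [60, 67, 76], n=203
χ² = (24−22.46)²/22.46 + (30−25.08)²/25.08 + (22−28.45)²/28.45 + (25−20.39)²/20.39 + (18−22.77)²/22.77 + (26−25.83)²/25.83 + (11−17.14)²/17.14 + (19−19.14)²/19.14 + (28−21.71)²/21.71 = 8.5959
df = 4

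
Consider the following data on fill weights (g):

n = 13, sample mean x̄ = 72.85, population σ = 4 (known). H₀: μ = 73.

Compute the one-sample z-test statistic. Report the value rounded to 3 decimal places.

SE = σ/√n = 4/√13 = 1.1094
z = (x̄−μ₀)/SE = (72.85−73)/1.1094 = -0.1352

test statistic = -0.135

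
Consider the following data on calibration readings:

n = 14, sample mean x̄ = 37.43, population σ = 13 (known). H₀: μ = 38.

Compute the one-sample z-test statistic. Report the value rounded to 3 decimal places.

SE = σ/√n = 13/√14 = 3.4744
z = (x̄−μ₀)/SE = (37.43−38)/3.4744 = -0.1641

test statistic = -0.164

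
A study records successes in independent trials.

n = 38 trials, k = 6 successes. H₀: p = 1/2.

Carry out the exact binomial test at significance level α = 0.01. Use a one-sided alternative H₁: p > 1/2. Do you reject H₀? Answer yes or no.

reject H₀: no

Exact binomial: n=38, k=6, p₀=1/2=0.5000
P(X≥6) from Σ C(n,i)·p₀^i·(1−p₀)^(n−i)
p-value (one-sided, H₁ greater) = 1.00000
At α=0.01: p ≥ α → fail to reject H₀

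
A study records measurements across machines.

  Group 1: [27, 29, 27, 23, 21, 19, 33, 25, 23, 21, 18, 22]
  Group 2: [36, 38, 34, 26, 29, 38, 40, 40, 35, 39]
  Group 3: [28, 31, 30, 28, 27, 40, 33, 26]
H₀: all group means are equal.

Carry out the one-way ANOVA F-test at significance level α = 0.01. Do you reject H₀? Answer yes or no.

Group means [24.00, 35.50, 30.38], grand mean 29.533
SSB = Σnᵢ(x̄ᵢ−x̄)² = 729.092; SSW = ΣΣ(x−x̄ᵢ)² = 552.375
MSB = 729.092/2 = 364.5458; MSW = 552.375/27 = 20.4583
F = MSB/MSW = 17.8189
df = (2, 27)
p-value (upper-tail) = 0.00001
At α=0.01: p < α → reject H₀

reject H₀: yes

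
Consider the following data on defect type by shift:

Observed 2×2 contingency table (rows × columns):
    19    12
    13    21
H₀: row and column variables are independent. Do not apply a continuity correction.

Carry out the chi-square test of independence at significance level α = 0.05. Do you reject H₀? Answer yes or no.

Row totals [31, 34], col totals [32, 33], n=65
χ² = (19−15.26)²/15.26 + (12−15.74)²/15.74 + (13−16.74)²/16.74 + (21−17.26)²/17.26 = 3.4484
df = 1
p-value (upper-tail) = 0.06331
At α=0.05: p ≥ α → fail to reject H₀

reject H₀: no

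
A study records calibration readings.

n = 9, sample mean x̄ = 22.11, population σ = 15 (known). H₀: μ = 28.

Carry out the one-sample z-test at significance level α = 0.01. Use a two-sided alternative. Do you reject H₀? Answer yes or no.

SE = σ/√n = 15/√9 = 5.0000
z = (x̄−μ₀)/SE = (22.11−28)/5.0000 = -1.1780
p-value (two-sided) = 0.23880
At α=0.01: p ≥ α → fail to reject H₀

reject H₀: no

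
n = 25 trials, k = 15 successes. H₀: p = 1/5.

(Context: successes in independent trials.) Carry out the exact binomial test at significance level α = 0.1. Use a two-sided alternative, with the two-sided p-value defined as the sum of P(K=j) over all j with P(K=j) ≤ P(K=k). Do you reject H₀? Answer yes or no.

Exact binomial: n=25, k=15, p₀=1/5=0.2000
P(X=j) = C(n,j)·p₀^j·(1−p₀)^(n−j); p = Σ P(X=j) over j with P(X=j) ≤ P(X=15)
p-value (two-sided) = 0.00001
At α=0.1: p < α → reject H₀

reject H₀: yes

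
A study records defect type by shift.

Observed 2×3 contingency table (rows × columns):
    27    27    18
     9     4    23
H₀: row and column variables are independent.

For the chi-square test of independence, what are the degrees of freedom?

df = (r−1)(c−1) = (2−1)·(3−1) = 2

degrees of freedom = 2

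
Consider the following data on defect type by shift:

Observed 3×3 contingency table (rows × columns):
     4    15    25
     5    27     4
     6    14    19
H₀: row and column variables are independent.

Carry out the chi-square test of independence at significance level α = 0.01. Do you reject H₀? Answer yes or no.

Row totals [44, 36, 39], col totals [15, 56, 48], n=119
χ² = (4−5.55)²/5.55 + (15−20.71)²/20.71 + (25−17.75)²/17.75 + (5−4.54)²/4.54 + (27−16.94)²/16.94 + (4−14.52)²/14.52 + (6−4.92)²/4.92 + (14−18.35)²/18.35 + (19−15.73)²/15.73 = 20.5599
df = 4
p-value (upper-tail) = 0.00039
At α=0.01: p < α → reject H₀

reject H₀: yes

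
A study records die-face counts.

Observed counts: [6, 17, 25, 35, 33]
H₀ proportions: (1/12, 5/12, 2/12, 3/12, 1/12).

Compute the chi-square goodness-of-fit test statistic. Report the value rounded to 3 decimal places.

n = 116; E_i = n·p_i = [9.67, 48.33, 19.33, 29.00, 9.67]
χ² = (6−9.67)²/9.67 + (17−48.33)²/48.33 + (25−19.33)²/19.33 + (35−29.00)²/29.00 + (33−9.67)²/9.67 = 80.9276
df = 4

test statistic = 80.928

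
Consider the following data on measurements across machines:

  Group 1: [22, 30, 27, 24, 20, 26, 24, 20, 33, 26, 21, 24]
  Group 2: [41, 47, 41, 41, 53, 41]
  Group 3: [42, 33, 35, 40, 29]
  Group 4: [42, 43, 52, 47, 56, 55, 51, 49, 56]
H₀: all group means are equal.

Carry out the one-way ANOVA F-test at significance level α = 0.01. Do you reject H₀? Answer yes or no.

reject H₀: yes

Group means [24.75, 44.00, 35.80, 50.11], grand mean 37.219
SSB = Σnᵢ(x̄ᵢ−x̄)² = 3647.530; SSW = ΣΣ(x−x̄ᵢ)² = 633.939
MSB = 3647.530/3 = 1215.8433; MSW = 633.939/28 = 22.6407
F = MSB/MSW = 53.7017
df = (3, 28)
p-value (upper-tail) = 0.00000
At α=0.01: p < α → reject H₀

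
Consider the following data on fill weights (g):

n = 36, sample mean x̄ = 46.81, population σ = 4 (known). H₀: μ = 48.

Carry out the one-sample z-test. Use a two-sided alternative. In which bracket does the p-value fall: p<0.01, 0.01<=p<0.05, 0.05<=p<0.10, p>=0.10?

SE = σ/√n = 4/√36 = 0.6667
z = (x̄−μ₀)/SE = (46.81−48)/0.6667 = -1.7850
p-value (two-sided) = 0.07426
→ bracket: 0.05<=p<0.10

p-value bracket: 0.05<=p<0.10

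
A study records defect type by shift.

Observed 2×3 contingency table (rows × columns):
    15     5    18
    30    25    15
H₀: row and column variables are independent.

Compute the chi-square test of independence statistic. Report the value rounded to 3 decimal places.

test statistic = 10.003

Row totals [38, 70], col totals [45, 30, 33], n=108
χ² = (15−15.83)²/15.83 + (5−10.56)²/10.56 + (18−11.61)²/11.61 + (30−29.17)²/29.17 + (25−19.44)²/19.44 + (15−21.39)²/21.39 = 10.0027
df = 2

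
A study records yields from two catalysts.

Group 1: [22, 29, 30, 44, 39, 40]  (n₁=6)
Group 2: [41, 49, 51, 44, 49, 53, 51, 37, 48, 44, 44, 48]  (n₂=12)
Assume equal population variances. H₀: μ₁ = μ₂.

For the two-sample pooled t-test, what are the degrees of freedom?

df = n₁ + n₂ − 2 = 6 + 12 − 2 = 16

degrees of freedom = 16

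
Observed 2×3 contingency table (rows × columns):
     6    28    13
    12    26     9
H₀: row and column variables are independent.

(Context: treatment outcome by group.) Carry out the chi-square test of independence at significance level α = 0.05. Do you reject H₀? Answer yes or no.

reject H₀: no

Row totals [47, 47], col totals [18, 54, 22], n=94
χ² = (6−9.00)²/9.00 + (28−27.00)²/27.00 + (13−11.00)²/11.00 + (12−9.00)²/9.00 + (26−27.00)²/27.00 + (9−11.00)²/11.00 = 2.8013
df = 2
p-value (upper-tail) = 0.24643
At α=0.05: p ≥ α → fail to reject H₀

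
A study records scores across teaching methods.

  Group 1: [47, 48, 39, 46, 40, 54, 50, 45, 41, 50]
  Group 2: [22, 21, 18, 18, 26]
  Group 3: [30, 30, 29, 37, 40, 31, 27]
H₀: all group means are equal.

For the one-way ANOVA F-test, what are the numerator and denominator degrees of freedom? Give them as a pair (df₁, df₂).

degrees of freedom = [2, 19]

k = 3 groups, N = 22 total
df = (k−1, N−k) = (3−1, 22−3) = (2, 19)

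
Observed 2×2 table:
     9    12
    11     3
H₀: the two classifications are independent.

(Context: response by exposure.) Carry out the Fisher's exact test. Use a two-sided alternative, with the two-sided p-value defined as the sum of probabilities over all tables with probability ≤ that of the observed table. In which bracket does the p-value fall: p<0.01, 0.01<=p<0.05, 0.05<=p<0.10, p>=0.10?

p-value bracket: 0.01<=p<0.05

Margins: r₁=21, r₂=14, c₁=20, c₂=15, n=35
p_obs = C(21,9)·C(14,11)/C(35,20); sum pmf over tables with pmf ≤ p_obs
p-value (two-sided) = 0.04614
→ bracket: 0.01<=p<0.05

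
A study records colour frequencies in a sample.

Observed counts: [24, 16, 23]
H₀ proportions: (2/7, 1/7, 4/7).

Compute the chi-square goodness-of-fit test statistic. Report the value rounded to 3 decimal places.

n = 63; E_i = n·p_i = [18.00, 9.00, 36.00]
χ² = (24−18.00)²/18.00 + (16−9.00)²/9.00 + (23−36.00)²/36.00 = 12.1389
df = 2

test statistic = 12.139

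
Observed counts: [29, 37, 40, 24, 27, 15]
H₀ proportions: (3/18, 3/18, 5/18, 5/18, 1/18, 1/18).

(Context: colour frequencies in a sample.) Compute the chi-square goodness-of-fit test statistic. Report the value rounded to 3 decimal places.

n = 172; E_i = n·p_i = [28.67, 28.67, 47.78, 47.78, 9.56, 9.56]
χ² = (29−28.67)²/28.67 + (37−28.67)²/28.67 + (40−47.78)²/47.78 + (24−47.78)²/47.78 + (27−9.56)²/9.56 + (15−9.56)²/9.56 = 50.4744
df = 5

test statistic = 50.474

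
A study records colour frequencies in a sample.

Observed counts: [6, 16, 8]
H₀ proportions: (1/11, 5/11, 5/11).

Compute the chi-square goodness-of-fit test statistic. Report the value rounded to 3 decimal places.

test statistic = 6.667

n = 30; E_i = n·p_i = [2.73, 13.64, 13.64]
χ² = (6−2.73)²/2.73 + (16−13.64)²/13.64 + (8−13.64)²/13.64 = 6.6667
df = 2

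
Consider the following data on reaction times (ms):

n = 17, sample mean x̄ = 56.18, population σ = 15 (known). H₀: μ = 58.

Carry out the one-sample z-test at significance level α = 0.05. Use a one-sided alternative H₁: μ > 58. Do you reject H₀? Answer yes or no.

SE = σ/√n = 15/√17 = 3.6380
z = (x̄−μ₀)/SE = (56.18−58)/3.6380 = -0.5003
p-value (one-sided, H₁ greater) = 0.69156
At α=0.05: p ≥ α → fail to reject H₀

reject H₀: no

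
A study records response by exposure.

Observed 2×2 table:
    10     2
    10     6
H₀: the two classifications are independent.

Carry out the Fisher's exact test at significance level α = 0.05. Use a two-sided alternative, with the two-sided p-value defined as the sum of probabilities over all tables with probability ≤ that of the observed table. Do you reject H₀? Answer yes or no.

Margins: r₁=12, r₂=16, c₁=20, c₂=8, n=28
p_obs = C(12,10)·C(16,10)/C(28,20); sum pmf over tables with pmf ≤ p_obs
p-value (two-sided) = 0.40097
At α=0.05: p ≥ α → fail to reject H₀

reject H₀: no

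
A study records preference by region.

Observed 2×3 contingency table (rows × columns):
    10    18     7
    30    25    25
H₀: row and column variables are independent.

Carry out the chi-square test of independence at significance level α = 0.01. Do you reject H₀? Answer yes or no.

reject H₀: no

Row totals [35, 80], col totals [40, 43, 32], n=115
χ² = (10−12.17)²/12.17 + (18−13.09)²/13.09 + (7−9.74)²/9.74 + (30−27.83)²/27.83 + (25−29.91)²/29.91 + (25−22.26)²/22.26 = 4.3168
df = 2
p-value (upper-tail) = 0.11551
At α=0.01: p ≥ α → fail to reject H₀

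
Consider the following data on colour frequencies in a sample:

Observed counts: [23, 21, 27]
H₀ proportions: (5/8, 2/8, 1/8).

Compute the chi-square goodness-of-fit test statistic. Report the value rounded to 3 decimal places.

n = 71; E_i = n·p_i = [44.38, 17.75, 8.88]
χ² = (23−44.38)²/44.38 + (21−17.75)²/17.75 + (27−8.88)²/8.88 = 47.9070
df = 2

test statistic = 47.907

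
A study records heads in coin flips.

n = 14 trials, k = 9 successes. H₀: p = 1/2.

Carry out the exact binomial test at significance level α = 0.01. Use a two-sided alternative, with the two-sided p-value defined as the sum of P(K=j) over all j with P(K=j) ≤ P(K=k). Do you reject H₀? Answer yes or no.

Exact binomial: n=14, k=9, p₀=1/2=0.5000
P(X=j) = C(n,j)·p₀^j·(1−p₀)^(n−j); p = Σ P(X=j) over j with P(X=j) ≤ P(X=9)
p-value (two-sided) = 0.42395
At α=0.01: p ≥ α → fail to reject H₀

reject H₀: no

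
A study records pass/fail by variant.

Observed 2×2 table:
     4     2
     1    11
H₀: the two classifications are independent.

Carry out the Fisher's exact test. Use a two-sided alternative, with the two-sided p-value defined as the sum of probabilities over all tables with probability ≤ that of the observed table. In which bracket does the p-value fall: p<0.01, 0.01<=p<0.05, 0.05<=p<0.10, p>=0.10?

p-value bracket: 0.01<=p<0.05

Margins: r₁=6, r₂=12, c₁=5, c₂=13, n=18
p_obs = C(6,4)·C(12,1)/C(18,5); sum pmf over tables with pmf ≤ p_obs
p-value (two-sided) = 0.02171
→ bracket: 0.01<=p<0.05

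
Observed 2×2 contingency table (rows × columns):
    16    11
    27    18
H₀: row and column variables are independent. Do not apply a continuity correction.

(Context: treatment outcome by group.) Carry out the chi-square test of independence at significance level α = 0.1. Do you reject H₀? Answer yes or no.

Row totals [27, 45], col totals [43, 29], n=72
χ² = (16−16.12)²/16.12 + (11−10.88)²/10.88 + (27−26.88)²/26.88 + (18−18.12)²/18.12 = 0.0038
df = 1
p-value (upper-tail) = 0.95053
At α=0.1: p ≥ α → fail to reject H₀

reject H₀: no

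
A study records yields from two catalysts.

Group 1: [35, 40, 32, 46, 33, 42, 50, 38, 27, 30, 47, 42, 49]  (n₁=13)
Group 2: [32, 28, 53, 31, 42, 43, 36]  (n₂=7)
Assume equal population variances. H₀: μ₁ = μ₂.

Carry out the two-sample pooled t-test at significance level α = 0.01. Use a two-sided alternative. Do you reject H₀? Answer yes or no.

reject H₀: no

x̄₁=39.308, s₁=7.521, n₁=13
x̄₂=37.857, s₂=8.707, n₂=7
s_p² = [12·7.521² + 6·8.707²]/18 = 62.9792
SE = √(s_p²·(1/13+1/7)) = 3.7204
t = (39.308−37.857)/3.7204 = 0.3899
df = 18
p-value (two-sided) = 0.70119
At α=0.01: p ≥ α → fail to reject H₀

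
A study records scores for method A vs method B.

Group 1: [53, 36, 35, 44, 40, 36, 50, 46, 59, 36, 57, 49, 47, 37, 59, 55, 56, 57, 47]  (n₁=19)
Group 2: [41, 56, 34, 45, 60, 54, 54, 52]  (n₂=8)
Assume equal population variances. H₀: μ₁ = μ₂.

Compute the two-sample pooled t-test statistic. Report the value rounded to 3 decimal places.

x̄₁=47.316, s₁=8.648, n₁=19
x̄₂=49.500, s₂=8.718, n₂=8
s_p² = [18·8.648² + 7·8.718²]/25 = 75.1242
SE = √(s_p²·(1/19+1/8)) = 3.6530
t = (47.316−49.500)/3.6530 = -0.5979
df = 25

test statistic = -0.598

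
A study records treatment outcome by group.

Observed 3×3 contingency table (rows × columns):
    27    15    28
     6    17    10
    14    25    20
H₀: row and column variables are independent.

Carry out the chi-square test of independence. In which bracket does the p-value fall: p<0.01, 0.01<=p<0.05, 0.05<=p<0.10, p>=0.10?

Row totals [70, 33, 59], col totals [47, 57, 58], n=162
χ² = (27−20.31)²/20.31 + (15−24.63)²/24.63 + (28−25.06)²/25.06 + (6−9.57)²/9.57 + (17−11.61)²/11.61 + (10−11.81)²/11.81 + (14−17.12)²/17.12 + (25−20.76)²/20.76 + (20−21.12)²/21.12 = 11.9220
df = 4
p-value (upper-tail) = 0.01794
→ bracket: 0.01<=p<0.05

p-value bracket: 0.01<=p<0.05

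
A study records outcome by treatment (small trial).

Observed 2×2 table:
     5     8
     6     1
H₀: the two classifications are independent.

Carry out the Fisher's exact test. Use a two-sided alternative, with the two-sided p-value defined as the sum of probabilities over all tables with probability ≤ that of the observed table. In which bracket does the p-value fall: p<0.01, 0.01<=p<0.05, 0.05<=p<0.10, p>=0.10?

Margins: r₁=13, r₂=7, c₁=11, c₂=9, n=20
p_obs = C(13,5)·C(7,6)/C(20,11); sum pmf over tables with pmf ≤ p_obs
p-value (two-sided) = 0.07028
→ bracket: 0.05<=p<0.10

p-value bracket: 0.05<=p<0.10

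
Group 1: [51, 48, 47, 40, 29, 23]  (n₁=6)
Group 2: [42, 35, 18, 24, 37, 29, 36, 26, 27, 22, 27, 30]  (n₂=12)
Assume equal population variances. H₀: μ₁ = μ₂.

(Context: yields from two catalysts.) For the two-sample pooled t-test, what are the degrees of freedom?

df = n₁ + n₂ − 2 = 6 + 12 − 2 = 16

degrees of freedom = 16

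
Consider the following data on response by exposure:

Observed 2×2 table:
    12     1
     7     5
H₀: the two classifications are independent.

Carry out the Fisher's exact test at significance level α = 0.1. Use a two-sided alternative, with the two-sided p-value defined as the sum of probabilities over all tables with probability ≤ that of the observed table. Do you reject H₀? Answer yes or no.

reject H₀: yes

Margins: r₁=13, r₂=12, c₁=19, c₂=6, n=25
p_obs = C(13,12)·C(12,7)/C(25,19); sum pmf over tables with pmf ≤ p_obs
p-value (two-sided) = 0.07304
At α=0.1: p < α → reject H₀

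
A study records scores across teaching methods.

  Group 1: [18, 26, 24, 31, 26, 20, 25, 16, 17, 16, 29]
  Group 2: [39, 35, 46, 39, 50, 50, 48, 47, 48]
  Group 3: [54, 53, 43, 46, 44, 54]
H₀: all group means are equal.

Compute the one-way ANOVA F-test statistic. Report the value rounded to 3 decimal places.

test statistic = 63.264

Group means [22.55, 44.67, 49.00], grand mean 36.308
SSB = Σnᵢ(x̄ᵢ−x̄)² = 3678.811; SSW = ΣΣ(x−x̄ᵢ)² = 668.727
MSB = 3678.811/2 = 1839.4056; MSW = 668.727/23 = 29.0751
F = MSB/MSW = 63.2639
df = (2, 23)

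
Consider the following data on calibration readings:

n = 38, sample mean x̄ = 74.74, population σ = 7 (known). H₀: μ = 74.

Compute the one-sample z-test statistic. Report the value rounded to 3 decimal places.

SE = σ/√n = 7/√38 = 1.1355
z = (x̄−μ₀)/SE = (74.74−74)/1.1355 = 0.6517

test statistic = 0.652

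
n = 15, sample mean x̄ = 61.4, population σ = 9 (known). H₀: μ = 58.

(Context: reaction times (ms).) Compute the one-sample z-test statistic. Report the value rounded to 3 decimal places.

test statistic = 1.463

SE = σ/√n = 9/√15 = 2.3238
z = (x̄−μ₀)/SE = (61.4−58)/2.3238 = 1.4631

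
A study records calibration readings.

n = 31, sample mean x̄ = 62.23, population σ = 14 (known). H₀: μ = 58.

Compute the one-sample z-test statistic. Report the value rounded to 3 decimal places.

test statistic = 1.682

SE = σ/√n = 14/√31 = 2.5145
z = (x̄−μ₀)/SE = (62.23−58)/2.5145 = 1.6823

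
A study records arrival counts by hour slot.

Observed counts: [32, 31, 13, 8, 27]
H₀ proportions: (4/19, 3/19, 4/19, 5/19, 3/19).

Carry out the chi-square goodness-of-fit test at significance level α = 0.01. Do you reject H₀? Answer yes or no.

reject H₀: yes

n = 111; E_i = n·p_i = [23.37, 17.53, 23.37, 29.21, 17.53]
χ² = (32−23.37)²/23.37 + (31−17.53)²/17.53 + (13−23.37)²/23.37 + (8−29.21)²/29.21 + (27−17.53)²/17.53 = 38.6692
df = 4
p-value (upper-tail) = 0.00000
At α=0.01: p < α → reject H₀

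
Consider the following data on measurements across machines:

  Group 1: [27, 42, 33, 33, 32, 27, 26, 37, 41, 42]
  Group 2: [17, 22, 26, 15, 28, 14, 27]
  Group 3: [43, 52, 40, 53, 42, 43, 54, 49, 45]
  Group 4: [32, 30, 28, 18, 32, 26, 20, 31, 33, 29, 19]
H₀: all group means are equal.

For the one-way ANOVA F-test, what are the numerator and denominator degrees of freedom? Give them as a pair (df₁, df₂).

k = 4 groups, N = 37 total
df = (k−1, N−k) = (4−1, 37−4) = (3, 33)

degrees of freedom = [3, 33]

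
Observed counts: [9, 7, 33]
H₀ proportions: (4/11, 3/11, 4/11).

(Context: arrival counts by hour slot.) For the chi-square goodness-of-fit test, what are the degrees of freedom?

degrees of freedom = 2

df = k − 1 = 3 − 1 = 2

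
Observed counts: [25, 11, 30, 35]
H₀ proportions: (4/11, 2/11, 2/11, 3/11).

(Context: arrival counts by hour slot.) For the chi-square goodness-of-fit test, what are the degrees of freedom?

degrees of freedom = 3

df = k − 1 = 4 − 1 = 3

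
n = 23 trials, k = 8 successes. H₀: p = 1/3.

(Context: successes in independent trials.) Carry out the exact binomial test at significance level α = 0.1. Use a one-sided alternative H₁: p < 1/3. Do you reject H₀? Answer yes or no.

reject H₀: no

Exact binomial: n=23, k=8, p₀=1/3=0.3333
P(X≤8) from Σ C(n,i)·p₀^i·(1−p₀)^(n−i)
p-value (one-sided, H₁ less) = 0.65135
At α=0.1: p ≥ α → fail to reject H₀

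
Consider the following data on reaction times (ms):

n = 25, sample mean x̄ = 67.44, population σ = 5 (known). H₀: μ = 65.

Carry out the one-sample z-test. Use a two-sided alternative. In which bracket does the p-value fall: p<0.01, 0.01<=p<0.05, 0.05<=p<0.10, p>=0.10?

p-value bracket: 0.01<=p<0.05

SE = σ/√n = 5/√25 = 1.0000
z = (x̄−μ₀)/SE = (67.44−65)/1.0000 = 2.4400
p-value (two-sided) = 0.01469
→ bracket: 0.01<=p<0.05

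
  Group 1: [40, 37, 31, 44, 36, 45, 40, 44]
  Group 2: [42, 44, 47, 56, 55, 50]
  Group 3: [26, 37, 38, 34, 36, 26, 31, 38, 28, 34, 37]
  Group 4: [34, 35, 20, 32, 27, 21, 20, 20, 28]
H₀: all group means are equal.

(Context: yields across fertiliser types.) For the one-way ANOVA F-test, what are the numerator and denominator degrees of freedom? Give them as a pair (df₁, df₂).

degrees of freedom = [3, 30]

k = 4 groups, N = 34 total
df = (k−1, N−k) = (4−1, 34−4) = (3, 30)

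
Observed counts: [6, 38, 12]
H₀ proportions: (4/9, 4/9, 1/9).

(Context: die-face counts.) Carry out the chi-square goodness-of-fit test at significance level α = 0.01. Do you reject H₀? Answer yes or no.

n = 56; E_i = n·p_i = [24.89, 24.89, 6.22]
χ² = (6−24.89)²/24.89 + (38−24.89)²/24.89 + (12−6.22)²/6.22 = 26.6071
df = 2
p-value (upper-tail) = 0.00000
At α=0.01: p < α → reject H₀

reject H₀: yes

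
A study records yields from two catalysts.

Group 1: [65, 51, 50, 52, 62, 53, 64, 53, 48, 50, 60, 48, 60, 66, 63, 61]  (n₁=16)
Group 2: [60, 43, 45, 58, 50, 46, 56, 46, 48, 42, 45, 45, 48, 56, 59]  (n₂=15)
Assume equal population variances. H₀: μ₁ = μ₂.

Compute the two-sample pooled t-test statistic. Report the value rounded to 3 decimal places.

test statistic = 2.972

x̄₁=56.625, s₁=6.531, n₁=16
x̄₂=49.800, s₂=6.236, n₂=15
s_p² = [15·6.531² + 14·6.236²]/29 = 40.8328
SE = √(s_p²·(1/16+1/15)) = 2.2966
t = (56.625−49.800)/2.2966 = 2.9718
df = 29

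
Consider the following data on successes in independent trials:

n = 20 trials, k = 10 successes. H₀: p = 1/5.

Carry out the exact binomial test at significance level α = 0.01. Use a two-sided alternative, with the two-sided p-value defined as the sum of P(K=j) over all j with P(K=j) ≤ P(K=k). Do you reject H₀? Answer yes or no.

Exact binomial: n=20, k=10, p₀=1/5=0.2000
P(X=j) = C(n,j)·p₀^j·(1−p₀)^(n−j); p = Σ P(X=j) over j with P(X=j) ≤ P(X=10)
p-value (two-sided) = 0.00259
At α=0.01: p < α → reject H₀

reject H₀: yes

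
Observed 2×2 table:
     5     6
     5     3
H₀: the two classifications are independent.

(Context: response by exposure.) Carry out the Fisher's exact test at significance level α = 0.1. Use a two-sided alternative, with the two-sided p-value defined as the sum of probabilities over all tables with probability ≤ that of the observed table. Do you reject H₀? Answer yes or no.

reject H₀: no

Margins: r₁=11, r₂=8, c₁=10, c₂=9, n=19
p_obs = C(11,5)·C(8,5)/C(19,10); sum pmf over tables with pmf ≤ p_obs
p-value (two-sided) = 0.64992
At α=0.1: p ≥ α → fail to reject H₀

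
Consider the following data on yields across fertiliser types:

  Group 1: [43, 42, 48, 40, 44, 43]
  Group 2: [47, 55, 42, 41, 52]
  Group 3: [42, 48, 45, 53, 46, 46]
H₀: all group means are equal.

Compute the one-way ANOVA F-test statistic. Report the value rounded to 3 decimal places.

test statistic = 1.491

Group means [43.33, 47.40, 46.67], grand mean 45.706
SSB = Σnᵢ(x̄ᵢ−x̄)² = 53.663; SSW = ΣΣ(x−x̄ᵢ)² = 251.867
MSB = 53.663/2 = 26.8314; MSW = 251.867/14 = 17.9905
F = MSB/MSW = 1.4914
df = (2, 14)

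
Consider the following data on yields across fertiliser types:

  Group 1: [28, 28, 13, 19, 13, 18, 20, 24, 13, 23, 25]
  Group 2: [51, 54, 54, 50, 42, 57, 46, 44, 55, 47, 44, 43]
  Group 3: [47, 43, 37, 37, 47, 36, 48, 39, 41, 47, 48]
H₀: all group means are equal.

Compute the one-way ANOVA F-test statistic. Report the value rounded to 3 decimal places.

Group means [20.36, 48.92, 42.73], grand mean 37.676
SSB = Σnᵢ(x̄ᵢ−x̄)² = 5093.797; SSW = ΣΣ(x−x̄ᵢ)² = 869.644
MSB = 5093.797/2 = 2546.8986; MSW = 869.644/31 = 28.0530
F = MSB/MSW = 90.7887
df = (2, 31)

test statistic = 90.789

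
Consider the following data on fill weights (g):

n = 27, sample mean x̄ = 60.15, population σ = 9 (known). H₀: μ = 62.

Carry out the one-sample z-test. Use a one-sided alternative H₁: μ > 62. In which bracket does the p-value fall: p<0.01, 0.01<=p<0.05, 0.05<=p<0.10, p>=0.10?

SE = σ/√n = 9/√27 = 1.7321
z = (x̄−μ₀)/SE = (60.15−62)/1.7321 = -1.0681
p-value (one-sided, H₁ greater) = 0.85726
→ bracket: p>=0.10

p-value bracket: p>=0.10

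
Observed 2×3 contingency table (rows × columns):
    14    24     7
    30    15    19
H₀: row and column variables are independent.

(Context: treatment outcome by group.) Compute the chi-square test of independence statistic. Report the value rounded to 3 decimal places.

Row totals [45, 64], col totals [44, 39, 26], n=109
χ² = (14−18.17)²/18.17 + (24−16.10)²/16.10 + (7−10.73)²/10.73 + (30−25.83)²/25.83 + (15−22.90)²/22.90 + (19−15.27)²/15.27 = 10.4388
df = 2

test statistic = 10.439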